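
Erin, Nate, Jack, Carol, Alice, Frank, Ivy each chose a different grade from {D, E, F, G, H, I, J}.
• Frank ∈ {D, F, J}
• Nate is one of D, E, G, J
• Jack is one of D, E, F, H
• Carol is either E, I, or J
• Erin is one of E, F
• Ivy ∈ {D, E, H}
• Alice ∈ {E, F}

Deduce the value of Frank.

J

The 7 variables draw from only 7 values {D, E, F, G, H, I, J}, so each is used; only Nate can be G, hence Nate = G.
The 6 still-open variables draw from only 6 values {D, E, F, H, I, J}, so each is used; only Carol can be I, hence Carol = I.
The 5 still-open variables draw from only 5 values {D, E, F, H, J}, so each is used; only Frank can be J, hence Frank = J.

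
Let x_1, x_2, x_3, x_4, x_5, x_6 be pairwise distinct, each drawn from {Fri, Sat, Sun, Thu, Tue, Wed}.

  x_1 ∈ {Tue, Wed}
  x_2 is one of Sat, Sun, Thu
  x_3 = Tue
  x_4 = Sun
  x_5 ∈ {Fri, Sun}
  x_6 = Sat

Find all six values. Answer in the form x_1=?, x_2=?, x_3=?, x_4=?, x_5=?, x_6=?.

x_3 must be Tue (only option left). Strike Tue from x_1.
That leaves x_4 = Sun. Strike Sun from x_2, x_5.
x_5 has just one choice, so x_5 = Fri.
x_6's domain is down to {Sat}, so x_6 = Sat. So x_2 can't be Sat.
x_1's domain is down to {Wed}, so x_1 = Wed.
x_2 has just one choice, so x_2 = Thu.

x_1=Wed, x_2=Thu, x_3=Tue, x_4=Sun, x_5=Fri, x_6=Sat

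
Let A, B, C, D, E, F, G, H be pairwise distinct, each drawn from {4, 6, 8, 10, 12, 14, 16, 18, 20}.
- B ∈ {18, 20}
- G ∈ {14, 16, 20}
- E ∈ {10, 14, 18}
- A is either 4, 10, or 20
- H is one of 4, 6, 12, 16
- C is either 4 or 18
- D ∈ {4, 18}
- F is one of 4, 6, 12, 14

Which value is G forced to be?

C and D between them cover only {4, 18} — a naked pair. Remove those values from A, B, E, F, H.
B must be 20 (only option left). Remove 20 from A, G.
A must be 10 (only option left). Eliminate 10 elsewhere: E.
E's domain is down to {14}, so E = 14. So F, G can't be 14.
So G = 16.

16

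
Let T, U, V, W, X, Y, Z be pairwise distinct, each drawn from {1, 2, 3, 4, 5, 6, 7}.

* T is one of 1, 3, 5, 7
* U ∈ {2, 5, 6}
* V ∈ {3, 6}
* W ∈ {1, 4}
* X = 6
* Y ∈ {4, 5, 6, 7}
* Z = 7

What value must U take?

X must be 6 (only option left). Eliminate 6 elsewhere: U, V, Y.
Z must be 7 (only option left). So T, Y can't be 7.
That leaves V = 3. So T can't be 3.
Among the 4 still-open variables, 2 fits only U (and all 4 values in {1, 2, 4, 5} must be used), so U = 2.

2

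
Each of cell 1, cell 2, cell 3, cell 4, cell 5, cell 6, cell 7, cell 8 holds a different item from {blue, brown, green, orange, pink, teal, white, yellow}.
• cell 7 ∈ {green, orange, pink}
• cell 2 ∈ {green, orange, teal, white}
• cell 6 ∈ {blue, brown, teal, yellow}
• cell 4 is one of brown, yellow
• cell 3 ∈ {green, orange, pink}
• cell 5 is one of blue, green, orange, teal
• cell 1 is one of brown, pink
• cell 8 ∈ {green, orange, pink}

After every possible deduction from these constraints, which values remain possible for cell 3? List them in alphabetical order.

green, orange, pink

Among the 8 variables, white fits only cell 2 (and all 8 values in {blue, brown, green, orange, pink, teal, white, yellow} must be used), so cell 2 = white.
cell 3, cell 7, cell 8 between them cover only {green, orange, pink} — a naked triple. Remove those values from cell 1, cell 5.
cell 1's domain is down to {brown}, so cell 1 = brown. Remove brown from cell 4, cell 6.
cell 4 must be yellow (only option left). So cell 6 can't be yellow.
No further eliminations apply; cell 3 can still be any of green, orange, pink.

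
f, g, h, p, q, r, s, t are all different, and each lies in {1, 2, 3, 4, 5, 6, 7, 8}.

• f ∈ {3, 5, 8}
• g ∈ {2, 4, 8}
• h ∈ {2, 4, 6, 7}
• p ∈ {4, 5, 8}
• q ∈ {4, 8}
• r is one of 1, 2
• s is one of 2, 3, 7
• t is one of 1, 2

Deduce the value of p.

5

Among the 8 variables, 6 fits only h (and all 8 values in {1, 2, 3, 4, 5, 6, 7, 8} must be used), so h = 6.
The 7 still-open variables together cover exactly {1, 2, 3, 4, 5, 7, 8} — 7 values for 7 variables — and 7 appears only in s's list, so s = 7.
The 6 still-open variables draw from only 6 values {1, 2, 3, 4, 5, 8}, so each is used; only f can be 3, hence f = 3.
The 5 still-open variables draw from only 5 values {1, 2, 4, 5, 8}, so each is used; only p can be 5, hence p = 5.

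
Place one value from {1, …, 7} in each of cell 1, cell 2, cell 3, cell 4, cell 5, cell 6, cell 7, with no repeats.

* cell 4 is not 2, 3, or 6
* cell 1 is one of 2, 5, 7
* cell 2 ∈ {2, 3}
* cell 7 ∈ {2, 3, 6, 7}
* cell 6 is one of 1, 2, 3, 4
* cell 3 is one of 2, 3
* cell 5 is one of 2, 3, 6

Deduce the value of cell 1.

5

The 2 variables cell 2 and cell 3 are confined to {2, 3}, which locks those values in; drop them from cell 1, cell 5, cell 6, cell 7.
cell 5 has just one choice, so cell 5 = 6. Remove 6 from cell 7.
That leaves cell 7 = 7. So cell 1, cell 4 can't be 7.
So cell 1 = 5.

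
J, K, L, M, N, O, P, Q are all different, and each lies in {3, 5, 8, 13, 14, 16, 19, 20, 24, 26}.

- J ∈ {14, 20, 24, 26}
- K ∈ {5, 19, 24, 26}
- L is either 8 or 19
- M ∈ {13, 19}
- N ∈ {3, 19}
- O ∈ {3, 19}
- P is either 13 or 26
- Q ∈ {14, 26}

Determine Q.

14

N and O between them cover only {3, 19} — a naked pair. Remove those values from K, L, M.
L has just one choice, so L = 8.
M must be 13 (only option left). Strike 13 from P.
P's domain is down to {26}, so P = 26. So J, K, Q can't be 26.
So Q = 14.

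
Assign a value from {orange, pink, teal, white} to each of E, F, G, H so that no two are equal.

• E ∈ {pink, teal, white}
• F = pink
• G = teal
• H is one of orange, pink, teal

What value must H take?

orange

F's domain is down to {pink}, so F = pink. Remove pink from E, H.
G's domain is down to {teal}, so G = teal. Eliminate teal elsewhere: E, H.
So H = orange.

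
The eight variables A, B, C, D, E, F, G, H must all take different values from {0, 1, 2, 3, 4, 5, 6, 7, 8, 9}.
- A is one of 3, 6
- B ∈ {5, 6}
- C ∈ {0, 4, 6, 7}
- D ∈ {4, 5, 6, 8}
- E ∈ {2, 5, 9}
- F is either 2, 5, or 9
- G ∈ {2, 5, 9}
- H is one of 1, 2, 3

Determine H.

The 3 variables E, F, G are confined to {2, 5, 9}, which locks those values in; drop them from B, D, H.
B has just one choice, so B = 6. Strike 6 from A, C, D.
A must be 3 (only option left). Remove 3 from H.
So H = 1.

1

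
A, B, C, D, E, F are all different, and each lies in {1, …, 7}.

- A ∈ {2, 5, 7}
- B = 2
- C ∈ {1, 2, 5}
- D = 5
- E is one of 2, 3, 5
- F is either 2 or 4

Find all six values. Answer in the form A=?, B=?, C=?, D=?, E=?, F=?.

B must be 2 (only option left). Remove 2 from A, C, E, F.
D's domain is down to {5}, so D = 5. Eliminate 5 elsewhere: A, C, E.
E has just one choice, so E = 3.
F's domain is down to {4}, so F = 4.
A's domain is down to {7}, so A = 7.
C's domain is down to {1}, so C = 1.

A=7, B=2, C=1, D=5, E=3, F=4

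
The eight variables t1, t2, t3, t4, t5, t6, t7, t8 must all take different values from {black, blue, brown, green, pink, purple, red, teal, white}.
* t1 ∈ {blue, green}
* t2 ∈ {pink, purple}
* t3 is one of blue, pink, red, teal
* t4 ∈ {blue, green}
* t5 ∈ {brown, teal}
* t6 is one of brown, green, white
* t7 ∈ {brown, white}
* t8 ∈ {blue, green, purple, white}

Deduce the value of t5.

teal

The 8 variables draw from only 8 values {blue, brown, green, pink, purple, red, teal, white}, so each is used; only t3 can be red, hence t3 = red.
The 7 still-open variables together cover exactly {blue, brown, green, pink, purple, teal, white} — 7 values for 7 variables — and pink appears only in t2's list, so t2 = pink.
The 6 still-open variables draw from only 6 values {blue, brown, green, purple, teal, white}, so each is used; only t8 can be purple, hence t8 = purple.
The 5 still-open variables draw from only 5 values {blue, brown, green, teal, white}, so each is used; only t5 can be teal, hence t5 = teal.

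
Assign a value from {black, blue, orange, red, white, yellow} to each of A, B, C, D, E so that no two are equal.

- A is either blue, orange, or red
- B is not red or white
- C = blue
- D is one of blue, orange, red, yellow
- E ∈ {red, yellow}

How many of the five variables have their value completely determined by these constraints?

C has just one choice, so C = blue. Eliminate blue elsewhere: A, B, D.
Among the 4 still-open variables, black fits only B (and all 4 values in {black, orange, red, yellow} must be used), so B = black.
Determined: B=black, C=blue. The other variables each still have more than one consistent value. That makes 2.

2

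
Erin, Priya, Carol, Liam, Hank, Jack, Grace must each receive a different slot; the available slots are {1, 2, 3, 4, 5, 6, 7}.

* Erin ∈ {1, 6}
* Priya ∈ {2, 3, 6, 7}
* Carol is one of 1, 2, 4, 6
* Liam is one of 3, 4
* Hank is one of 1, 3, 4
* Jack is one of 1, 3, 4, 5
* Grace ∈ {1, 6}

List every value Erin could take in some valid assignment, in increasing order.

1, 6

Among the 7 variables, 5 fits only Jack (and all 7 values in {1, 2, 3, 4, 5, 6, 7} must be used), so Jack = 5.
The 6 still-open variables together cover exactly {1, 2, 3, 4, 6, 7} — 6 values for 6 variables — and 7 appears only in Priya's list, so Priya = 7.
The 5 still-open variables draw from only 5 values {1, 2, 3, 4, 6}, so each is used; only Carol can be 2, hence Carol = 2.
Erin and Grace between them cover only {1, 6} — a naked pair. Remove those values from Hank.
No further eliminations apply; Erin can still be any of 1, 6.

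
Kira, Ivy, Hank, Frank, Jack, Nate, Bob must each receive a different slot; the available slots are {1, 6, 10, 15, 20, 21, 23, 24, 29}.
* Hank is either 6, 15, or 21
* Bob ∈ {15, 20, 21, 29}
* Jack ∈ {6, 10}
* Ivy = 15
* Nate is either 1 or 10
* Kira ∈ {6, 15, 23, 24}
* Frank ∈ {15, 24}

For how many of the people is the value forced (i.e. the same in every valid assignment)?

Ivy has just one choice, so Ivy = 15. Strike 15 from Kira, Hank, Frank, Bob.
Frank must be 24 (only option left). Remove 24 from Kira.
Determined: Ivy=15, Frank=24. The other people each still have more than one consistent value. That makes 2.

2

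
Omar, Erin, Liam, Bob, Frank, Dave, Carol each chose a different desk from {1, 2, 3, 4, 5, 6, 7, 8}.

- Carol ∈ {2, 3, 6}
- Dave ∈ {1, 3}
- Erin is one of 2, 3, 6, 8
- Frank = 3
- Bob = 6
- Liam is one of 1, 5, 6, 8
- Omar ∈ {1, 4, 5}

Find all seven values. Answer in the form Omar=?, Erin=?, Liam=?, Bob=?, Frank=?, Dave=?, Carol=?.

Omar=4, Erin=8, Liam=5, Bob=6, Frank=3, Dave=1, Carol=2

Bob has just one choice, so Bob = 6. Eliminate 6 elsewhere: Erin, Liam, Carol.
Frank has just one choice, so Frank = 3. Eliminate 3 elsewhere: Erin, Dave, Carol.
Dave has just one choice, so Dave = 1. Remove 1 from Omar, Liam.
Carol has just one choice, so Carol = 2. Eliminate 2 elsewhere: Erin.
Erin has just one choice, so Erin = 8. Strike 8 from Liam.
Liam's domain is down to {5}, so Liam = 5. Eliminate 5 elsewhere: Omar.
Omar must be 4 (only option left).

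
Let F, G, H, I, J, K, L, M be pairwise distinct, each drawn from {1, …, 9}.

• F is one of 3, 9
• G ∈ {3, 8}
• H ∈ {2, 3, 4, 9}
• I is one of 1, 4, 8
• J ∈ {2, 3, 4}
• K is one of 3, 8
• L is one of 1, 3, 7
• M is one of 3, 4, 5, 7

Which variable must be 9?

The 8 variables draw from only 8 values {1, 2, 3, 4, 5, 7, 8, 9}, so each is used; only M can be 5, hence M = 5.
The 7 still-open variables draw from only 7 values {1, 2, 3, 4, 7, 8, 9}, so each is used; only L can be 7, hence L = 7.
Among the 6 still-open variables, 1 fits only I (and all 6 values in {1, 2, 3, 4, 8, 9} must be used), so I = 1.
The 2 variables G and K are confined to {3, 8}, which locks those values in; drop them from F, H, J.
So 9 goes to F.

F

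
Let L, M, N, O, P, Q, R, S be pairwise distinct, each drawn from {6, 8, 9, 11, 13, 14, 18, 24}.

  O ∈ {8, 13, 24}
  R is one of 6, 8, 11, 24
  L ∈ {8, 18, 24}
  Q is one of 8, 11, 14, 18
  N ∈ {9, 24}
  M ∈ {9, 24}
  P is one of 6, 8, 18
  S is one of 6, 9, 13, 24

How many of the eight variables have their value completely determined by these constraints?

Among the 8 variables, 14 fits only Q (and all 8 values in {6, 8, 9, 11, 13, 14, 18, 24} must be used), so Q = 14.
The 7 still-open variables together cover exactly {6, 8, 9, 11, 13, 18, 24} — 7 values for 7 variables — and 11 appears only in R's list, so R = 11.
The 2 variables M and N are confined to {9, 24}, which locks those values in; drop them from L, O, S.
Determined: Q=14, R=11. The other variables each still have more than one consistent value. That makes 2.

2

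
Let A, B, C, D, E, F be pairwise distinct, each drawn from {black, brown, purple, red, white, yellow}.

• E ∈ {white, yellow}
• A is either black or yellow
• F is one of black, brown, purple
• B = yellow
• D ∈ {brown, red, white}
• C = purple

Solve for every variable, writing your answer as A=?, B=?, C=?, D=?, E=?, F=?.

A=black, B=yellow, C=purple, D=red, E=white, F=brown

B's domain is down to {yellow}, so B = yellow. Eliminate yellow elsewhere: A, E.
C must be purple (only option left). Strike purple from F.
E has just one choice, so E = white. Strike white from D.
A must be black (only option left). Strike black from F.
That leaves F = brown. Eliminate brown elsewhere: D.
D must be red (only option left).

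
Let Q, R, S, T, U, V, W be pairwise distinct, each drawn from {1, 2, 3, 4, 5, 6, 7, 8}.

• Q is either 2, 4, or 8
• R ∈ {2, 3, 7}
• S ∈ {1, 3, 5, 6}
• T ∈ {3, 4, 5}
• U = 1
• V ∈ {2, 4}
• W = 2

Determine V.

U must be 1 (only option left). Remove 1 from S.
W has just one choice, so W = 2. Eliminate 2 elsewhere: Q, R, V.
So V = 4.

4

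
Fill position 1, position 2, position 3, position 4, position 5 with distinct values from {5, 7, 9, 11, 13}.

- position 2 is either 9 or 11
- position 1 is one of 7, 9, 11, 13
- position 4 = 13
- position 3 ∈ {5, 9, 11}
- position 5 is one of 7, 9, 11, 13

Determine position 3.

position 4 must be 13 (only option left). So position 1, position 5 can't be 13.
Among the 4 still-open variables, 5 fits only position 3 (and all 4 values in {5, 7, 9, 11} must be used), so position 3 = 5.

5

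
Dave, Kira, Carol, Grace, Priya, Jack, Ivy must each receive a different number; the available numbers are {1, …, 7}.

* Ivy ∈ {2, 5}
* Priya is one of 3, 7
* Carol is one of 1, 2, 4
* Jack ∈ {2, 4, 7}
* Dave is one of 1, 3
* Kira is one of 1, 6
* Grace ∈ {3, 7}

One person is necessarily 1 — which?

Dave

The 7 variables draw from only 7 values {1, 2, 3, 4, 5, 6, 7}, so each is used; only Ivy can be 5, hence Ivy = 5.
The 6 still-open variables draw from only 6 values {1, 2, 3, 4, 6, 7}, so each is used; only Kira can be 6, hence Kira = 6.
Grace and Priya between them cover only {3, 7} — a naked pair. Remove those values from Dave, Jack.
So 1 goes to Dave.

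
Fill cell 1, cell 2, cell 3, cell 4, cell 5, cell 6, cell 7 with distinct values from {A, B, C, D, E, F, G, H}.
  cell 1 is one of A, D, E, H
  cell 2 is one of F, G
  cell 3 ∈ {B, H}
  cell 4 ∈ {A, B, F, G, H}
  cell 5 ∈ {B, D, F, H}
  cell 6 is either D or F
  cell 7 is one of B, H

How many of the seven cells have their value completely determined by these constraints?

The 7 variables draw from only 7 values {A, B, D, E, F, G, H}, so each is used; only cell 1 can be E, hence cell 1 = E.
The 6 still-open variables together cover exactly {A, B, D, F, G, H} — 6 values for 6 variables — and A appears only in cell 4's list, so cell 4 = A.
Among the 5 still-open variables, G fits only cell 2 (and all 5 values in {B, D, F, G, H} must be used), so cell 2 = G.
The 2 variables cell 3 and cell 7 are confined to {B, H}, which locks those values in; drop them from cell 5.
Determined: cell 1=E, cell 2=G, cell 4=A. The other cells each still have more than one consistent value. That makes 3.

3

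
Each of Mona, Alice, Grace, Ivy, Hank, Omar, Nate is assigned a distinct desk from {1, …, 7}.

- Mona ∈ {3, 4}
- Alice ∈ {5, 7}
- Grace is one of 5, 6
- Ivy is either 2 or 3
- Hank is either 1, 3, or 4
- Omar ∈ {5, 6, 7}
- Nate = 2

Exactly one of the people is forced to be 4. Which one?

Mona

Nate has just one choice, so Nate = 2. So Ivy can't be 2.
Ivy has just one choice, so Ivy = 3. Strike 3 from Mona, Hank.
So 4 goes to Mona.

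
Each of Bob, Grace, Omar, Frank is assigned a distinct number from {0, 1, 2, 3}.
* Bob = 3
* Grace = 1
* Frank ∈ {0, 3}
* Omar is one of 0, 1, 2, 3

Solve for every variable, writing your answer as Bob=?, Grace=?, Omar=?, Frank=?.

Bob must be 3 (only option left). Strike 3 from Omar, Frank.
That leaves Grace = 1. Eliminate 1 elsewhere: Omar.
Frank has just one choice, so Frank = 0. Eliminate 0 elsewhere: Omar.
Omar must be 2 (only option left).

Bob=3, Grace=1, Omar=2, Frank=0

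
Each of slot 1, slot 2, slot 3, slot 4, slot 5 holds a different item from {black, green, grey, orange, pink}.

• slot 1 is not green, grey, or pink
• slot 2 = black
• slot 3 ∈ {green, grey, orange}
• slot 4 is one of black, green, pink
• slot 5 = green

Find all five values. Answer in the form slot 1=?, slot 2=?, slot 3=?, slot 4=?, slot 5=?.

slot 2 has just one choice, so slot 2 = black. Eliminate black elsewhere: slot 1, slot 4.
That leaves slot 5 = green. So slot 3, slot 4 can't be green.
slot 1 has just one choice, so slot 1 = orange. So slot 3 can't be orange.
slot 3 has just one choice, so slot 3 = grey.
slot 4 must be pink (only option left).

slot 1=orange, slot 2=black, slot 3=grey, slot 4=pink, slot 5=green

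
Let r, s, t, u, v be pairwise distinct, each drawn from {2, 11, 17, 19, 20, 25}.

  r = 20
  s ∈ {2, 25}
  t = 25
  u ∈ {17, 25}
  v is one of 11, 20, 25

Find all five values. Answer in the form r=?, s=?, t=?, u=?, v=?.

r's domain is down to {20}, so r = 20. So v can't be 20.
That leaves t = 25. So s, u, v can't be 25.
u has just one choice, so u = 17.
v must be 11 (only option left).
s has just one choice, so s = 2.

r=20, s=2, t=25, u=17, v=11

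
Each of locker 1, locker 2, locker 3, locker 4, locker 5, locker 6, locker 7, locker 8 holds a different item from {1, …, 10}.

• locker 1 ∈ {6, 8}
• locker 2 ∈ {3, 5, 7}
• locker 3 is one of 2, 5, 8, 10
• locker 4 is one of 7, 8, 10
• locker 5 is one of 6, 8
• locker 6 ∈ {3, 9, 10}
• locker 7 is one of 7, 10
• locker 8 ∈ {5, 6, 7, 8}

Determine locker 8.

The 8 variables draw from only 8 values {2, 3, 5, 6, 7, 8, 9, 10}, so each is used; only locker 3 can be 2, hence locker 3 = 2.
The 7 still-open variables draw from only 7 values {3, 5, 6, 7, 8, 9, 10}, so each is used; only locker 6 can be 9, hence locker 6 = 9.
The 6 still-open variables together cover exactly {3, 5, 6, 7, 8, 10} — 6 values for 6 variables — and 3 appears only in locker 2's list, so locker 2 = 3.
The 5 still-open variables together cover exactly {5, 6, 7, 8, 10} — 5 values for 5 variables — and 5 appears only in locker 8's list, so locker 8 = 5.

5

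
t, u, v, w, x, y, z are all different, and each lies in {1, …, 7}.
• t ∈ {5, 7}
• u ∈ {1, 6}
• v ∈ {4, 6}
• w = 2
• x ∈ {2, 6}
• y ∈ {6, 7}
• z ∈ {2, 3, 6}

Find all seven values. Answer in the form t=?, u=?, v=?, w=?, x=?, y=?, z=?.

w has just one choice, so w = 2. Strike 2 from x, z.
x must be 6 (only option left). Eliminate 6 elsewhere: u, v, y, z.
That leaves y = 7. Strike 7 from t.
z has just one choice, so z = 3.
t's domain is down to {5}, so t = 5.
u's domain is down to {1}, so u = 1.
That leaves v = 4.

t=5, u=1, v=4, w=2, x=6, y=7, z=3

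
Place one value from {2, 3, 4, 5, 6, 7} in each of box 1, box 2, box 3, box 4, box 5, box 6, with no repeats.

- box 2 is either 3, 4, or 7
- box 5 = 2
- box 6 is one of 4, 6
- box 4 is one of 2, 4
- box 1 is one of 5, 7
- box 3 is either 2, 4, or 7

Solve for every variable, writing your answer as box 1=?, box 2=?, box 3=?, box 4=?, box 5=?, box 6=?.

box 1=5, box 2=3, box 3=7, box 4=4, box 5=2, box 6=6

box 5 has just one choice, so box 5 = 2. Strike 2 from box 3, box 4.
box 4's domain is down to {4}, so box 4 = 4. Eliminate 4 elsewhere: box 2, box 3, box 6.
box 6 must be 6 (only option left).
box 3 has just one choice, so box 3 = 7. So box 1, box 2 can't be 7.
box 1 has just one choice, so box 1 = 5.
box 2 has just one choice, so box 2 = 3.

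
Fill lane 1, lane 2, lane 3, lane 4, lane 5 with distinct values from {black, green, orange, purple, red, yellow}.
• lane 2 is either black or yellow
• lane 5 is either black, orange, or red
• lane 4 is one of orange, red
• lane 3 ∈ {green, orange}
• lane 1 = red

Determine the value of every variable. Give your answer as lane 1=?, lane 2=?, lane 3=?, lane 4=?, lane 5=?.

lane 1's domain is down to {red}, so lane 1 = red. So lane 4, lane 5 can't be red.
lane 4's domain is down to {orange}, so lane 4 = orange. So lane 3, lane 5 can't be orange.
That leaves lane 5 = black. Strike black from lane 2.
lane 2's domain is down to {yellow}, so lane 2 = yellow.
lane 3 has just one choice, so lane 3 = green.

lane 1=red, lane 2=yellow, lane 3=green, lane 4=orange, lane 5=black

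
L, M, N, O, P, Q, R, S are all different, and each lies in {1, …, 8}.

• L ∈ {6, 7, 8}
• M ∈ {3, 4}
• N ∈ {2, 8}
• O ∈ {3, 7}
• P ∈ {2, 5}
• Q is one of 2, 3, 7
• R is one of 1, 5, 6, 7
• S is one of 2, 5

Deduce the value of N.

The 8 variables draw from only 8 values {1, 2, 3, 4, 5, 6, 7, 8}, so each is used; only R can be 1, hence R = 1.
The 7 still-open variables together cover exactly {2, 3, 4, 5, 6, 7, 8} — 7 values for 7 variables — and 4 appears only in M's list, so M = 4.
The 6 still-open variables draw from only 6 values {2, 3, 5, 6, 7, 8}, so each is used; only L can be 6, hence L = 6.
Among the 5 still-open variables, 8 fits only N (and all 5 values in {2, 3, 5, 7, 8} must be used), so N = 8.

8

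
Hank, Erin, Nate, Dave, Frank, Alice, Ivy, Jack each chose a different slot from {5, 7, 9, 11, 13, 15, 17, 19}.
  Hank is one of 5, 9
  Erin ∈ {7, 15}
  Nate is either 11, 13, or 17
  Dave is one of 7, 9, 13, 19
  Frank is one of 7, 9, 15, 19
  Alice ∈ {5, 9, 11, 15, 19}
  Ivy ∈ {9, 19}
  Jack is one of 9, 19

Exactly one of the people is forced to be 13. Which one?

The 8 variables draw from only 8 values {5, 7, 9, 11, 13, 15, 17, 19}, so each is used; only Nate can be 17, hence Nate = 17.
The 7 still-open variables together cover exactly {5, 7, 9, 11, 13, 15, 19} — 7 values for 7 variables — and 11 appears only in Alice's list, so Alice = 11.
The 6 still-open variables draw from only 6 values {5, 7, 9, 13, 15, 19}, so each is used; only Hank can be 5, hence Hank = 5.
The 5 still-open variables draw from only 5 values {7, 9, 13, 15, 19}, so each is used; only Dave can be 13, hence Dave = 13.

Dave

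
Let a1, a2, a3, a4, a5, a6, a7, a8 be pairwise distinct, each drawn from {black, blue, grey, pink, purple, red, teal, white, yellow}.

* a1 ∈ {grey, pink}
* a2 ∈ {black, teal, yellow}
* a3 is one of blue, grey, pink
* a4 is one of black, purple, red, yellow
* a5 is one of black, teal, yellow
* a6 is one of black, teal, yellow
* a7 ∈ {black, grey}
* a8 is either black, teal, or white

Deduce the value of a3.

blue

a2, a5, a6 between them cover only {black, teal, yellow} — a naked triple. Remove those values from a4, a7, a8.
a7 must be grey (only option left). Eliminate grey elsewhere: a1, a3.
a8's domain is down to {white}, so a8 = white.
a1 has just one choice, so a1 = pink. So a3 can't be pink.
So a3 = blue.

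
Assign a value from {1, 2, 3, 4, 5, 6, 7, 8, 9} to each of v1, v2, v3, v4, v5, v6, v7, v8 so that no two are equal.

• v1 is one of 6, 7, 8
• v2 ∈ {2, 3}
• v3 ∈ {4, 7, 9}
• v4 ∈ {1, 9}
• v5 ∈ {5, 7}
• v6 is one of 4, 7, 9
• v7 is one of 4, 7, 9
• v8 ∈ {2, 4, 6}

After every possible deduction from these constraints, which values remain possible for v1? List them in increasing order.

6, 8

The 3 variables v3, v6, v7 are confined to {4, 7, 9}, which locks those values in; drop them from v1, v4, v5, v8.
That leaves v4 = 1.
v5's domain is down to {5}, so v5 = 5.
No further eliminations apply; v1 can still be any of 6, 8.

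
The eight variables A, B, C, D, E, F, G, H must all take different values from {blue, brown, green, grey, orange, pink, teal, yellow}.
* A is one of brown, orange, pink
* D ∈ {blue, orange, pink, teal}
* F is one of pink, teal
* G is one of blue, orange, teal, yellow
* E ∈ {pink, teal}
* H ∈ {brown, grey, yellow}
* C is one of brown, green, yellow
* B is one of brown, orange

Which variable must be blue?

D

The 8 variables together cover exactly {blue, brown, green, grey, orange, pink, teal, yellow} — 8 values for 8 variables — and green appears only in C's list, so C = green.
The 7 still-open variables together cover exactly {blue, brown, grey, orange, pink, teal, yellow} — 7 values for 7 variables — and grey appears only in H's list, so H = grey.
The 6 still-open variables draw from only 6 values {blue, brown, orange, pink, teal, yellow}, so each is used; only G can be yellow, hence G = yellow.
The 5 still-open variables together cover exactly {blue, brown, orange, pink, teal} — 5 values for 5 variables — and blue appears only in D's list, so D = blue.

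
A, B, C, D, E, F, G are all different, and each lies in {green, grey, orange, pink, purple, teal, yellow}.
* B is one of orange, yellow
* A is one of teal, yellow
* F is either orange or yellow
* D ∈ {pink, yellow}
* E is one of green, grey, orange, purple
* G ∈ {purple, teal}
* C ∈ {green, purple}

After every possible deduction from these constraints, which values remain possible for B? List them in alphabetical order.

Among the 7 variables, grey fits only E (and all 7 values in {green, grey, orange, pink, purple, teal, yellow} must be used), so E = grey.
Among the 6 still-open variables, green fits only C (and all 6 values in {green, orange, pink, purple, teal, yellow} must be used), so C = green.
The 5 still-open variables draw from only 5 values {orange, pink, purple, teal, yellow}, so each is used; only D can be pink, hence D = pink.
The 4 still-open variables together cover exactly {orange, purple, teal, yellow} — 4 values for 4 variables — and purple appears only in G's list, so G = purple.
The 3 still-open variables draw from only 3 values {orange, teal, yellow}, so each is used; only A can be teal, hence A = teal.
No further eliminations apply; B can still be any of orange, yellow.

orange, yellow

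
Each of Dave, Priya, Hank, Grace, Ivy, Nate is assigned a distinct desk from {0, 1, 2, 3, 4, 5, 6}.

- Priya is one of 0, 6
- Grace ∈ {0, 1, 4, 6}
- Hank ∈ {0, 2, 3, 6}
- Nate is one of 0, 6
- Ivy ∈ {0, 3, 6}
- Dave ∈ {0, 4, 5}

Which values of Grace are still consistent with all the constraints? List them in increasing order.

1, 4

Priya and Nate share exactly the 2 values {0, 6}; by pigeonhole those values go to them, so strike 0, 6 from Dave, Hank, Grace, Ivy.
Ivy has just one choice, so Ivy = 3. Strike 3 from Hank.
That leaves Hank = 2.
No further eliminations apply; Grace can still be any of 1, 4.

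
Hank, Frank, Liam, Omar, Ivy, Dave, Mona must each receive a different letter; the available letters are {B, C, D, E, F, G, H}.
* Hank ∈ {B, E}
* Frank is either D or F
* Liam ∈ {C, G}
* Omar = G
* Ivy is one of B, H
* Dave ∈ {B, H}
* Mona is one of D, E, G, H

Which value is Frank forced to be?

F

Omar's domain is down to {G}, so Omar = G. Eliminate G elsewhere: Liam, Mona.
Liam must be C (only option left).
Among the 5 still-open variables, F fits only Frank (and all 5 values in {B, D, E, F, H} must be used), so Frank = F.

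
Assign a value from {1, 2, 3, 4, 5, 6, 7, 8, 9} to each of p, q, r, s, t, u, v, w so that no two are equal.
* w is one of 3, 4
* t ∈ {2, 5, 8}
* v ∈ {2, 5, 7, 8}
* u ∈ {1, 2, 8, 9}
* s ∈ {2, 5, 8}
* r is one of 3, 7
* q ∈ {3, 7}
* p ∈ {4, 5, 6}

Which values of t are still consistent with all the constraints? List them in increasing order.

2, 5, 8

q and r share exactly the 2 values {3, 7}; by pigeonhole those values go to them, so strike 3, 7 from v, w.
w's domain is down to {4}, so w = 4. So p can't be 4.
s, t, v share exactly the 3 values {2, 5, 8}; by pigeonhole those values go to them, so strike 2, 5, 8 from p, u.
p's domain is down to {6}, so p = 6.
No further eliminations apply; t can still be any of 2, 5, 8.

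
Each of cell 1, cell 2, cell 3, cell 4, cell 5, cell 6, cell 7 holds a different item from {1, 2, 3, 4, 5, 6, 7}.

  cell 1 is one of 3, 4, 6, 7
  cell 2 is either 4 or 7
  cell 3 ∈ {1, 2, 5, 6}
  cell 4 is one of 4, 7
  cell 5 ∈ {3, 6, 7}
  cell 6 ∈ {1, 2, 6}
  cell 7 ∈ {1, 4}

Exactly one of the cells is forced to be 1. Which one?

cell 7

Among the 7 variables, 5 fits only cell 3 (and all 7 values in {1, 2, 3, 4, 5, 6, 7} must be used), so cell 3 = 5.
The 6 still-open variables draw from only 6 values {1, 2, 3, 4, 6, 7}, so each is used; only cell 6 can be 2, hence cell 6 = 2.
The 5 still-open variables together cover exactly {1, 3, 4, 6, 7} — 5 values for 5 variables — and 1 appears only in cell 7's list, so cell 7 = 1.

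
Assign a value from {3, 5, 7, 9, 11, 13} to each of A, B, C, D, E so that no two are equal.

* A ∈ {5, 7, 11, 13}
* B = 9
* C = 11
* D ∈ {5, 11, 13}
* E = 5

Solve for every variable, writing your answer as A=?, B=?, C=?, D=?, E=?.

A=7, B=9, C=11, D=13, E=5

B's domain is down to {9}, so B = 9.
That leaves C = 11. So A, D can't be 11.
That leaves E = 5. Eliminate 5 elsewhere: A, D.
D has just one choice, so D = 13. Strike 13 from A.
A's domain is down to {7}, so A = 7.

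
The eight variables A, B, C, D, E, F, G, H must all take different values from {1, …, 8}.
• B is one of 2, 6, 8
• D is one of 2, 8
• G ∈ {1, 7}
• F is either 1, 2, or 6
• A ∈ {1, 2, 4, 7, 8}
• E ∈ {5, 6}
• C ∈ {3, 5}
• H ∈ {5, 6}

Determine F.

1

Among the 8 variables, 3 fits only C (and all 8 values in {1, 2, 3, 4, 5, 6, 7, 8} must be used), so C = 3.
The 7 still-open variables together cover exactly {1, 2, 4, 5, 6, 7, 8} — 7 values for 7 variables — and 4 appears only in A's list, so A = 4.
Among the 6 still-open variables, 7 fits only G (and all 6 values in {1, 2, 5, 6, 7, 8} must be used), so G = 7.
The 5 still-open variables together cover exactly {1, 2, 5, 6, 8} — 5 values for 5 variables — and 1 appears only in F's list, so F = 1.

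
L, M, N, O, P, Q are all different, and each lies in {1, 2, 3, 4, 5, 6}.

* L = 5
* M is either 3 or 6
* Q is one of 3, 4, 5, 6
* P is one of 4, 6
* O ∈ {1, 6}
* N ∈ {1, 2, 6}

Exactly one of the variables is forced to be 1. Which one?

O

L's domain is down to {5}, so L = 5. So Q can't be 5.
Among the 5 still-open variables, 2 fits only N (and all 5 values in {1, 2, 3, 4, 6} must be used), so N = 2.
Among the 4 still-open variables, 1 fits only O (and all 4 values in {1, 3, 4, 6} must be used), so O = 1.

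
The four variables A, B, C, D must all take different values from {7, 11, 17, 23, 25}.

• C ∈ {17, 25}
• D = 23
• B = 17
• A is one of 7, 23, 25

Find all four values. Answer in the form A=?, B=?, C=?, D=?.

A=7, B=17, C=25, D=23

B's domain is down to {17}, so B = 17. So C can't be 17.
C must be 25 (only option left). Eliminate 25 elsewhere: A.
D has just one choice, so D = 23. Remove 23 from A.
A must be 7 (only option left).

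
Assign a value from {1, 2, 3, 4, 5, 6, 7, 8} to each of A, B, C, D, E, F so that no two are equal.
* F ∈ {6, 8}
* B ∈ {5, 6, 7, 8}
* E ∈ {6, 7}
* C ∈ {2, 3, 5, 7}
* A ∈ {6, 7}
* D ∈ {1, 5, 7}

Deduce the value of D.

A and E share exactly the 2 values {6, 7}; by pigeonhole those values go to them, so strike 6, 7 from B, C, D, F.
That leaves F = 8. Strike 8 from B.
B's domain is down to {5}, so B = 5. Strike 5 from C, D.
So D = 1.

1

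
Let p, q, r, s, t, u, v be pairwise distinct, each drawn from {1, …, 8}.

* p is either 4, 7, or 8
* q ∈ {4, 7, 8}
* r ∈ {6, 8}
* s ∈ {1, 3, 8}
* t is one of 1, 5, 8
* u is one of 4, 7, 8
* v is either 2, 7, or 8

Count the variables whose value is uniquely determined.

2

The 3 variables p, q, u are confined to {4, 7, 8}, which locks those values in; drop them from r, s, t, v.
r has just one choice, so r = 6.
That leaves v = 2.
Determined: r=6, v=2. The other variables each still have more than one consistent value. That makes 2.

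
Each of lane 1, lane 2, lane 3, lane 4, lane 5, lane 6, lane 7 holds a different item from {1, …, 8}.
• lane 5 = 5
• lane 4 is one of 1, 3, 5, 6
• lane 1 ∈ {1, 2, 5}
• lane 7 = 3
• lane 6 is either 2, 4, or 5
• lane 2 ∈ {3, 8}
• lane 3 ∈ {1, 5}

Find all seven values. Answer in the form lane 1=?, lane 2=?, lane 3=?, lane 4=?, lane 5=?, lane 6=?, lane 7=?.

lane 5 has just one choice, so lane 5 = 5. Eliminate 5 elsewhere: lane 1, lane 3, lane 4, lane 6.
lane 7 has just one choice, so lane 7 = 3. Eliminate 3 elsewhere: lane 2, lane 4.
lane 2's domain is down to {8}, so lane 2 = 8.
lane 3 has just one choice, so lane 3 = 1. Remove 1 from lane 1, lane 4.
lane 4's domain is down to {6}, so lane 4 = 6.
lane 1's domain is down to {2}, so lane 1 = 2. Strike 2 from lane 6.
That leaves lane 6 = 4.

lane 1=2, lane 2=8, lane 3=1, lane 4=6, lane 5=5, lane 6=4, lane 7=3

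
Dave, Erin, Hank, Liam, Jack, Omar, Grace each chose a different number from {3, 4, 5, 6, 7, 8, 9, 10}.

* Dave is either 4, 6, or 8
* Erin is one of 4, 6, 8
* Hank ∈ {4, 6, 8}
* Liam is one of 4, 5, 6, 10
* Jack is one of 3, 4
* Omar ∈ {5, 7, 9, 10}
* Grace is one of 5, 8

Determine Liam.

10

Dave, Erin, Hank between them cover only {4, 6, 8} — a naked triple. Remove those values from Liam, Jack, Grace.
Jack has just one choice, so Jack = 3.
Grace's domain is down to {5}, so Grace = 5. Strike 5 from Liam, Omar.
So Liam = 10.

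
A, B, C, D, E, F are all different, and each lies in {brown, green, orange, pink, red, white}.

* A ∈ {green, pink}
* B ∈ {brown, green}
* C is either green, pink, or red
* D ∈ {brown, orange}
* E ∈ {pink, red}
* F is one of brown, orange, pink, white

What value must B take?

brown

The 6 variables draw from only 6 values {brown, green, orange, pink, red, white}, so each is used; only F can be white, hence F = white.
Among the 5 still-open variables, orange fits only D (and all 5 values in {brown, green, orange, pink, red} must be used), so D = orange.
Among the 4 still-open variables, brown fits only B (and all 4 values in {brown, green, pink, red} must be used), so B = brown.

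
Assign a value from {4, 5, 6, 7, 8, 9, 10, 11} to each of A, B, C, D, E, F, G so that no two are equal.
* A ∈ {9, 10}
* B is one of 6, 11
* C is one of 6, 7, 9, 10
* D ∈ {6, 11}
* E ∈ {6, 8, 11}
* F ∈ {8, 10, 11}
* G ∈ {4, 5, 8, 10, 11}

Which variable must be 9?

A

The 2 variables B and D are confined to {6, 11}, which locks those values in; drop them from C, E, F, G.
E must be 8 (only option left). Remove 8 from F, G.
F's domain is down to {10}, so F = 10. Eliminate 10 elsewhere: A, C, G.
So 9 goes to A.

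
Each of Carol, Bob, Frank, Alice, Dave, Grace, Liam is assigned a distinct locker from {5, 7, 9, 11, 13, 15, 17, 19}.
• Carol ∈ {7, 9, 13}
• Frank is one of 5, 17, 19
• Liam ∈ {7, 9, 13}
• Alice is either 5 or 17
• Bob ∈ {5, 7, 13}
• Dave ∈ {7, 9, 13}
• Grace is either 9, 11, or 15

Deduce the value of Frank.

Carol, Dave, Liam share exactly the 3 values {7, 9, 13}; by pigeonhole those values go to them, so strike 7, 9, 13 from Bob, Grace.
Bob's domain is down to {5}, so Bob = 5. Remove 5 from Frank, Alice.
Alice's domain is down to {17}, so Alice = 17. Strike 17 from Frank.
So Frank = 19.

19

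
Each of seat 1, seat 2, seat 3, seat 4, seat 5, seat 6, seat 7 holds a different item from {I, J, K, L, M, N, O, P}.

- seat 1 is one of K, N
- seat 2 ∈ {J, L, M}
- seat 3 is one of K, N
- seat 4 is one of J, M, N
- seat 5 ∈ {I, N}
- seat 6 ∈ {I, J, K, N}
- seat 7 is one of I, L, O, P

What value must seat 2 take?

L

seat 1 and seat 3 between them cover only {K, N} — a naked pair. Remove those values from seat 4, seat 5, seat 6.
seat 5 must be I (only option left). Strike I from seat 6, seat 7.
That leaves seat 6 = J. Remove J from seat 2, seat 4.
seat 4 has just one choice, so seat 4 = M. So seat 2 can't be M.
So seat 2 = L.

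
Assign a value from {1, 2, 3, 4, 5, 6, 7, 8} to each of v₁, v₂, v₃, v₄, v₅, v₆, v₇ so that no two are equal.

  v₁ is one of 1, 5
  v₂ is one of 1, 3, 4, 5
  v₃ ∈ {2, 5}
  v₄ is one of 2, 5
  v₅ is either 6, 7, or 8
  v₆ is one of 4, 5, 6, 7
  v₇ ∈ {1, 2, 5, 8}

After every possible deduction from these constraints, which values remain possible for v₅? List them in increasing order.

The 2 variables v₃ and v₄ are confined to {2, 5}, which locks those values in; drop them from v₁, v₂, v₆, v₇.
v₁ has just one choice, so v₁ = 1. Eliminate 1 elsewhere: v₂, v₇.
v₇ has just one choice, so v₇ = 8. Eliminate 8 elsewhere: v₅.
No further eliminations apply; v₅ can still be any of 6, 7.

6, 7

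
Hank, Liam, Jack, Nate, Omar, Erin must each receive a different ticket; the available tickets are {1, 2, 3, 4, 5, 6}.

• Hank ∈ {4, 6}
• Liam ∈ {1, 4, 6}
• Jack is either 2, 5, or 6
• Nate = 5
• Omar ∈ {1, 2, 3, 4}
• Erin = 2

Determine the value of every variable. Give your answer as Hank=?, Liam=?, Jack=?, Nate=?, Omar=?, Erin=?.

Hank=4, Liam=1, Jack=6, Nate=5, Omar=3, Erin=2

Nate has just one choice, so Nate = 5. Remove 5 from Jack.
That leaves Erin = 2. Strike 2 from Jack, Omar.
Jack's domain is down to {6}, so Jack = 6. Strike 6 from Hank, Liam.
Hank's domain is down to {4}, so Hank = 4. Eliminate 4 elsewhere: Liam, Omar.
Liam has just one choice, so Liam = 1. Remove 1 from Omar.
That leaves Omar = 3.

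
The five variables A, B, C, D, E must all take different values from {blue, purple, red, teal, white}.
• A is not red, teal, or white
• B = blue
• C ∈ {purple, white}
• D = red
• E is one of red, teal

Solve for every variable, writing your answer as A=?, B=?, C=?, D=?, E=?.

B must be blue (only option left). So A can't be blue.
D's domain is down to {red}, so D = red. Eliminate red elsewhere: E.
E must be teal (only option left).
That leaves A = purple. Remove purple from C.
C has just one choice, so C = white.

A=purple, B=blue, C=white, D=red, E=teal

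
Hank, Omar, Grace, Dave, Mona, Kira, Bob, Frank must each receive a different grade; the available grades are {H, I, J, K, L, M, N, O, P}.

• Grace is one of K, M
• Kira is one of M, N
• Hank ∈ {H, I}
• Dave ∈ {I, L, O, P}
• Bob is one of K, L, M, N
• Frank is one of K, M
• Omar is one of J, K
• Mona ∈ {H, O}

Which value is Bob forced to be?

L

The 2 variables Grace and Frank are confined to {K, M}, which locks those values in; drop them from Omar, Kira, Bob.
Omar has just one choice, so Omar = J.
Kira must be N (only option left). Eliminate N elsewhere: Bob.
So Bob = L.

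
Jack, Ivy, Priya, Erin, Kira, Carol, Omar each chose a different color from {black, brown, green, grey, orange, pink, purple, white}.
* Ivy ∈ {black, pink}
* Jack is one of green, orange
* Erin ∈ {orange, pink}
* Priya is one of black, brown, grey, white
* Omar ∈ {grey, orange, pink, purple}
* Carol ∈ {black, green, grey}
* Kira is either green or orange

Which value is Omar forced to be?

The 2 variables Jack and Kira are confined to {green, orange}, which locks those values in; drop them from Erin, Carol, Omar.
Erin's domain is down to {pink}, so Erin = pink. So Ivy, Omar can't be pink.
Ivy must be black (only option left). So Priya, Carol can't be black.
Carol's domain is down to {grey}, so Carol = grey. Strike grey from Priya, Omar.
So Omar = purple.

purple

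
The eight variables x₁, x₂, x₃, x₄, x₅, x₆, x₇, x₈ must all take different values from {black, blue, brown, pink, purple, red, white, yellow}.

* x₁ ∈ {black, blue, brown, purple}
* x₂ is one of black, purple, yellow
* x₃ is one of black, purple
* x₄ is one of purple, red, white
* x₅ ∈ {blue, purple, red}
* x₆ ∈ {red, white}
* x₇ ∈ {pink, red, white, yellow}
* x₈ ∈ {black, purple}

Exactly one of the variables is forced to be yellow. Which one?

Among the 8 variables, brown fits only x₁ (and all 8 values in {black, blue, brown, pink, purple, red, white, yellow} must be used), so x₁ = brown.
The 7 still-open variables together cover exactly {black, blue, pink, purple, red, white, yellow} — 7 values for 7 variables — and blue appears only in x₅'s list, so x₅ = blue.
Among the 6 still-open variables, pink fits only x₇ (and all 6 values in {black, pink, purple, red, white, yellow} must be used), so x₇ = pink.
The 5 still-open variables together cover exactly {black, purple, red, white, yellow} — 5 values for 5 variables — and yellow appears only in x₂'s list, so x₂ = yellow.

x₂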